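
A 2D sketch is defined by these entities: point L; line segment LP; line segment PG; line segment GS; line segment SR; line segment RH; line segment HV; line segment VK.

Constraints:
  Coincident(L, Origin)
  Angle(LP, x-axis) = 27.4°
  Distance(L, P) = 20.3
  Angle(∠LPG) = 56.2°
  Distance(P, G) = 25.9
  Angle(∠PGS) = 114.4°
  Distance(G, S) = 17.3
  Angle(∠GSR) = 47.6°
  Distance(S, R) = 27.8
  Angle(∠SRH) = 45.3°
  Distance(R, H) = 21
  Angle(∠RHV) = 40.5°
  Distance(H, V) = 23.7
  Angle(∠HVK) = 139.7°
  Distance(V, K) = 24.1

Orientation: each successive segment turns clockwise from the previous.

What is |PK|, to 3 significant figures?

31.0

∠RHV = 40.5° gives HV at 151° from the x-axis; with |HV| = 23.7, V = (-3.15, -4.70). ∠HVK = 139.7° gives VK at 111° from the x-axis; with |VK| = 24.1, K = (-11.8, 17.8). Then |PK| = |K − P| = 31.0.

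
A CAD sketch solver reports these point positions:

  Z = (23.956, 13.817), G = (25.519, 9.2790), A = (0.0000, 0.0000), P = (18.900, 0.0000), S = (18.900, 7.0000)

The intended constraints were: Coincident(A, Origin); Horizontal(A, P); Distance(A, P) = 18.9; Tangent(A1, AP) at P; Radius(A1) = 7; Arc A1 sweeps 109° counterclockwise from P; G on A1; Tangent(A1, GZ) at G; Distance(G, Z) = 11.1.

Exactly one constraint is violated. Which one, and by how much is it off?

Distance(G, Z) = 11.1 — off by 6.30.

A = (0.00, 0.00) ✓; A.y = 0.00, P.y = 0.00 ✓; |AP| = 18.90 ✓; ∠(SP, PA) = 90.00° ✓; |SP| = 7.000 ✓; bearing(S→G) − bearing(S→P) = 109.0° ✓; |SG| = 7.000 ✓; ∠(SG, GZ) = 89.99° ✓; |GZ| = 4.800 ✗.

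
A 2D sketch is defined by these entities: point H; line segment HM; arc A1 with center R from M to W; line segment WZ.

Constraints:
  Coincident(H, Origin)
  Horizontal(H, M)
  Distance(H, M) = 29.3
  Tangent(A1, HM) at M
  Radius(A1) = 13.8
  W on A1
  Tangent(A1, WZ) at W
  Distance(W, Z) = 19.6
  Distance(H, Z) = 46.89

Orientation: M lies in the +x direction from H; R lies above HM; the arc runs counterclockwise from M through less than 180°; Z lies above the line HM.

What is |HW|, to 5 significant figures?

45.923

Checks: |RW| = 13.80 ✓; ∠(RW, WZ) = 90.00° ✓; |WZ| = 19.60 ✓; |HZ| = 46.89 ✓.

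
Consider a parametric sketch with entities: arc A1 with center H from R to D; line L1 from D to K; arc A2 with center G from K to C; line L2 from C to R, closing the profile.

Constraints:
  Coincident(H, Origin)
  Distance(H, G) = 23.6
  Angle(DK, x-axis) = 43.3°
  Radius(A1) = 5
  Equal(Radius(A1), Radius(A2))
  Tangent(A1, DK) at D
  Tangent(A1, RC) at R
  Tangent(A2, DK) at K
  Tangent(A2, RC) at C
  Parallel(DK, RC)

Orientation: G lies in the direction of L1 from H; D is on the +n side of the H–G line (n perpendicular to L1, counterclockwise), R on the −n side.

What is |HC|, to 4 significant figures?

24.12

The slot axis is L1's direction at 43.3°, so u = (cos 43.3°, sin 43.3°) = (0.7278, 0.6858) and n = (−sin 43.3°, cos 43.3°) = (-0.6858, 0.7278). H is at the origin and G lies 23.6 along u from H, so G = 23.6·u = (17.18, 16.19). Tangency of A1 to both parallel lines with radius 5.0 puts D and R at H ± 5.0·n: D = (-3.429, 3.639), R = (3.429, -3.639). Equal radii place K and C the same way about G: K = G + 5.0·n = (13.75, 19.82), C = G − 5.0·n = (20.60, 12.55). Then |HC| = |C − H| = 24.12.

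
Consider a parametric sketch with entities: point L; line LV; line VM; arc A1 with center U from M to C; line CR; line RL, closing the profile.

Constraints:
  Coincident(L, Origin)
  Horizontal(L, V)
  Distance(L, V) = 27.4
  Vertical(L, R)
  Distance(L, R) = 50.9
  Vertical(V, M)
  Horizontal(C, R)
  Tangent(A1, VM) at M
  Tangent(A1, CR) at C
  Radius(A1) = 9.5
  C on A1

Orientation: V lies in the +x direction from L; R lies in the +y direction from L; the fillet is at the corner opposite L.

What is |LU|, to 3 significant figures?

45.1

L and R share the same x with |LR| = 50.9 and R on the +y side, so R = (0.00, 50.9). The virtual corner opposite L is at (27.4, 50.9). A1 meets VM tangentially, so UM is at right angles to VM and A1 meets CR tangentially, so UC is at right angles to CR, with radius 9.5, so the center U sits 9.5 in from both sides at U = (17.9, 41.4). Then |LU| = |U − L| = 45.1.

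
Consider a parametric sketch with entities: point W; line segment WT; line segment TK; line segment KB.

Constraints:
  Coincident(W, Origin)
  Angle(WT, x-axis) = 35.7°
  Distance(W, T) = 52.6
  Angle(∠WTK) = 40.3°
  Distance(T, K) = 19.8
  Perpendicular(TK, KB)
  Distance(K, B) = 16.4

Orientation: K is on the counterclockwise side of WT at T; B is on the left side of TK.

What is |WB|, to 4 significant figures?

26.89

W is at the origin; WT runs at 35.7° with length 52.6, so T = 52.6·(cos 35.7°, sin 35.7°) = (42.72, 30.69). ∠WTK = 40.3°, so TK runs at 35.7° + (180° − 40.3°) = 175.4° from the x-axis; with |TK| = 19.8, K = T + 19.8·(cos 175.4°, sin 175.4°) = (22.98, 32.28). The perpendicularity gives KB at right angles to TK; with |KB| = 16.4 on the left of TK, B = K + 16.4·(-0.08020, -0.9968) = (21.66, 15.94). Then |WB| = |B − W| = 26.89.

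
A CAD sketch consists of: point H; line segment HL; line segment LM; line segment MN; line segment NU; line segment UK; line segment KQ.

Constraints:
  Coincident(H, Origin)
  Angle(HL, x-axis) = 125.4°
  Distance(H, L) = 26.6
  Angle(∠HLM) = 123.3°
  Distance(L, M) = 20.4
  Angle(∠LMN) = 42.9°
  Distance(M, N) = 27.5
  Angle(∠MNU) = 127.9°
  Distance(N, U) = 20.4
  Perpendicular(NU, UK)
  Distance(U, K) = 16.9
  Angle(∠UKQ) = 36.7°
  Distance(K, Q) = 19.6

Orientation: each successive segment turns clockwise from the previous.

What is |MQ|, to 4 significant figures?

32.79

NU is perpendicular to UK, so UK runs at 149.5°; with |UK| = 16.9, K = (-22.79, 6.120). ∠UKQ = 36.7° gives KQ at 6.200° from the x-axis; with |KQ| = 19.6, Q = (-3.305, 8.237). Then |MQ| = |Q − M| = 32.79.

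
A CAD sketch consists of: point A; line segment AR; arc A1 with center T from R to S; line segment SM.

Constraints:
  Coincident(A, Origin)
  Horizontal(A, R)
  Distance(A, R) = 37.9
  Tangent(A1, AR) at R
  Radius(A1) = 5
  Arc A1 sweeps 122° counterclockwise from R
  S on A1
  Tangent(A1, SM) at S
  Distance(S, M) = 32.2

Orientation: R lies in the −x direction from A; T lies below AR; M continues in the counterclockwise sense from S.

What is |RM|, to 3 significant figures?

37.2

A is at the origin; A and R share the same y with |AR| = 37.9 and R on the −x side, so R = (-37.9, 0.00). Since A1 is tangent to AR there, TR ⟂ AR, so T = R + (0, -5) = (-37.9, -5.00). On A1, R sits at bearing 90° from T; a 122° counterclockwise sweep puts S at bearing 212°, so S = T + 5.0·(cos 212°, sin 212°) = (-42.1, -7.65). Tangency of A1 to SM means the radius TS is perpendicular to SM, so SM runs along (−sin 212°, cos 212°); with |SM| = 32.2, M = (-25.1, -35.0). Then |RM| = |M − R| = 37.2.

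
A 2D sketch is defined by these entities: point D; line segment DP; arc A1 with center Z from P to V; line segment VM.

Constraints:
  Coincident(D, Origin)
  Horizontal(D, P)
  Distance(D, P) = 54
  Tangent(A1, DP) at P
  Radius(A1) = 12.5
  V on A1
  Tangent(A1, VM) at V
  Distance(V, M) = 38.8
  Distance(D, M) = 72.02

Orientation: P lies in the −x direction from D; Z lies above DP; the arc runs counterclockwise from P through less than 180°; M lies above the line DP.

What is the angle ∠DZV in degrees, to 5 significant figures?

23.610°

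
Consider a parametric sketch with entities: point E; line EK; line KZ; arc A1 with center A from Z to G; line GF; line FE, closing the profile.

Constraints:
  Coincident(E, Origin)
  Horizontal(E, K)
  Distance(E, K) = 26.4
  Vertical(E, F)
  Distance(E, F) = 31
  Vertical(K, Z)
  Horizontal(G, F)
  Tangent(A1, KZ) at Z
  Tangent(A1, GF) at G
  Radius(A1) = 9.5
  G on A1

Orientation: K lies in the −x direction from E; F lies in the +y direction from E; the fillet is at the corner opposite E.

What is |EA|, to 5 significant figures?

27.347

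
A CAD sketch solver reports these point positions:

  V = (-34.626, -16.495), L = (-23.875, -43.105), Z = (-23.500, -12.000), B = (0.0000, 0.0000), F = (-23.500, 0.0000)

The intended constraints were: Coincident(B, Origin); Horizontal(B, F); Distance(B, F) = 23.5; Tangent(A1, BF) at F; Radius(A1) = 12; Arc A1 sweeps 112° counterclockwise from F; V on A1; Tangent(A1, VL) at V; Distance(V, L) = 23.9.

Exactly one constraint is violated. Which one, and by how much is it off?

Distance(V, L) = 23.9 — off by 4.80.

B = (0.00, 0.00) ✓; B.y = 0.00, F.y = 0.00 ✓; |BF| = 23.50 ✓; ∠(ZF, FB) = 90.00° ✓; |ZF| = 12.00 ✓; bearing(Z→V) − bearing(Z→F) = 112.0° ✓; |ZV| = 12.00 ✓; ∠(ZV, VL) = 90.00° ✓; |VL| = 28.70 ✗.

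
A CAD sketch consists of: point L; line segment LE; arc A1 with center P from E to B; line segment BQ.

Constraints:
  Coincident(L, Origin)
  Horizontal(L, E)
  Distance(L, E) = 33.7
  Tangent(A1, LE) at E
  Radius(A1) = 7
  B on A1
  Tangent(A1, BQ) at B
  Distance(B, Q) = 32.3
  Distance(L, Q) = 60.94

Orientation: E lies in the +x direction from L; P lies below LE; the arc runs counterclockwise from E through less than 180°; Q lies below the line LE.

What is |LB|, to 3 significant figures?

30.5

L is at the origin; L and E share the same y with |LE| = 33.7 and E on the +x side, so E = (33.7, 0.00). The tangent condition forces PE to be normal to LE, so P = E + (0, -7) = (33.7, -7.00). Since PB ⟂ BQ (tangency), |PQ| = √(7.0² + 32.3²) = 33.0 regardless of where B sits on A1. So Q lies on both circle(L, 60.94) and circle(P, 33.0); the below-LE intersection is Q = (48.9, -36.3). B is the foot of the tangent from Q: B = (28.3, -11.5).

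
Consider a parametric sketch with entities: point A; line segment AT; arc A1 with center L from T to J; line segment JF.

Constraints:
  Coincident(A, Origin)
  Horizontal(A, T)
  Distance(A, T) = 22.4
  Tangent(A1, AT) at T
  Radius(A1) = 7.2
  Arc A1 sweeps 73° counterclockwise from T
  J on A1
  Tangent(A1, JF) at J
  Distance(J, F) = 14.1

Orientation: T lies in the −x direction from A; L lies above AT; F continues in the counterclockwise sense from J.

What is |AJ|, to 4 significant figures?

16.33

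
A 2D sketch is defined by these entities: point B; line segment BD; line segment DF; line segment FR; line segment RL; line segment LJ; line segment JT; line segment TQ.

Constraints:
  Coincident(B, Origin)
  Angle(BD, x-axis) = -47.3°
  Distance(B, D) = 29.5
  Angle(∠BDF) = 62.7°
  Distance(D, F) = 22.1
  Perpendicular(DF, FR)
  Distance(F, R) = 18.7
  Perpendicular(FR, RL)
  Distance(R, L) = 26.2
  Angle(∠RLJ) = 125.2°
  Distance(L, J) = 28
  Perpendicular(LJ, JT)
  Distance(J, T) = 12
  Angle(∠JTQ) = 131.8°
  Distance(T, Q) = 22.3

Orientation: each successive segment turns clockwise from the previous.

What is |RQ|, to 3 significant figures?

27.0

LJ ⟂ JT, so JT runs at -129°; with |JT| = 12.0, T = (33.0, -29.6). ∠JTQ = 131.8° gives TQ at -178° from the x-axis; with |TQ| = 22.3, Q = (10.7, -30.5). Then |RQ| = |Q − R| = 27.0.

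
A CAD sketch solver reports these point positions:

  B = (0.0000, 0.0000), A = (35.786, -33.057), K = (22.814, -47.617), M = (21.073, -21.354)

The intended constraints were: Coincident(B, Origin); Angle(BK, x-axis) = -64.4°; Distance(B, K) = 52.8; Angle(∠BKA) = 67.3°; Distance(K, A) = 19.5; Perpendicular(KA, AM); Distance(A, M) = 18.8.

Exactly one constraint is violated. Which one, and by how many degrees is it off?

Perpendicular(KA, AM) — off by 3.20°.

B = (0.00, 0.00) ✓; BK at -64.40° ✓; |BK| = 52.80 ✓; ∠BKA = 67.30° ✓; |KA| = 19.50 ✓; ∠(KA, AM) = 93.20° ✗; |AM| = 18.80 ✓.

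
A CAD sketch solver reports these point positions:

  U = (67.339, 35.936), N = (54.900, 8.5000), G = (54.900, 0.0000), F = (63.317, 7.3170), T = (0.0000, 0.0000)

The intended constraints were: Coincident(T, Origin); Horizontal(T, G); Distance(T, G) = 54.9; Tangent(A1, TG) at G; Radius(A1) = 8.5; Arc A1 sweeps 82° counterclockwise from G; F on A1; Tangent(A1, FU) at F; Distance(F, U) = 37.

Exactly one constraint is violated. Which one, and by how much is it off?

Distance(F, U) = 37 — off by 8.10.

T = (0.00, 0.00) ✓; T.y = 0.00, G.y = 0.00 ✓; |TG| = 54.90 ✓; ∠(NG, GT) = 90.00° ✓; |NG| = 8.500 ✓; bearing(N→F) − bearing(N→G) = 82.00° ✓; |NF| = 8.500 ✓; ∠(NF, FU) = 90.00° ✓; |FU| = 28.90 ✗.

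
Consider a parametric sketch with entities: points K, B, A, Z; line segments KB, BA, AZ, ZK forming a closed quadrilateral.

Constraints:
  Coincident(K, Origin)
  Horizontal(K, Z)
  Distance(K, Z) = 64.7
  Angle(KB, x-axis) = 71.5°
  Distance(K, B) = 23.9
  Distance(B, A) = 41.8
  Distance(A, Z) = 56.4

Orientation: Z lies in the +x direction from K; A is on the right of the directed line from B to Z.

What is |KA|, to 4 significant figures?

22.20

Checks: KB at 71.50° ✓; |BA| = 41.80 ✓; |AZ| = 56.40 ✓.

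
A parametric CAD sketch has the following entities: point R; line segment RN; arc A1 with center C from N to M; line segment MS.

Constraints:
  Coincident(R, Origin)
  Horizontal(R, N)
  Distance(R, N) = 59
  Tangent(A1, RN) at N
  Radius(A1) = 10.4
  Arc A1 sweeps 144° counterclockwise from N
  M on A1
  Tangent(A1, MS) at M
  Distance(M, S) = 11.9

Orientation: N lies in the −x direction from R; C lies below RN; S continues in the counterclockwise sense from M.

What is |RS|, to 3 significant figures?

61.2

R is at the origin; RN is horizontal with |RN| = 59.0 and N on the −x side, so N = (-59.0, 0.00). Since A1 is tangent to RN there, CN ⟂ RN, so C = N + (0, -10.4) = (-59.0, -10.4). On A1, N sits at bearing 90° from C; a 144° counterclockwise sweep puts M at bearing 234°, so M = C + 10.4·(cos 234°, sin 234°) = (-65.1, -18.8). Tangency of A1 to MS means the radius CM is perpendicular to MS, so MS runs along (−sin 234°, cos 234°); with |MS| = 11.9, S = (-55.5, -25.8). Then |RS| = |S − R| = 61.2.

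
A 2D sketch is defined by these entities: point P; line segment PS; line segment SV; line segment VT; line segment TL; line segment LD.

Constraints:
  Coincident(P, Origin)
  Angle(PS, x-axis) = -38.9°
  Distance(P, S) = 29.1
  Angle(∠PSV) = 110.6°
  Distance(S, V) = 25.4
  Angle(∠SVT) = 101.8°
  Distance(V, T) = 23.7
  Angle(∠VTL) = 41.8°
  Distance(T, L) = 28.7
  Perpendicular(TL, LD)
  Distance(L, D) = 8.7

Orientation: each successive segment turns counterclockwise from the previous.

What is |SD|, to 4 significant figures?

12.34

∠VTL = 41.8° gives TL at -113.1° from the x-axis; with |TL| = 28.7, L = (25.67, -9.332). TL is perpendicular to LD, so LD runs at -23.10°; with |LD| = 8.7, D = (33.68, -12.75). Then |SD| = |D − S| = 12.34.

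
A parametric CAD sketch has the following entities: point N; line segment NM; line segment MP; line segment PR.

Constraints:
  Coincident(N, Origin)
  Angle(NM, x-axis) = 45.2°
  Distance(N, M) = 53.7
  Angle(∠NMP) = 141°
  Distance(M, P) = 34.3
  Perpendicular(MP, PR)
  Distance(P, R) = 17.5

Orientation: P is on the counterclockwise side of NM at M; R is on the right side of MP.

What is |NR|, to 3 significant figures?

91.7

∠NMP = 141.0°, so MP runs at 45.2° + (180° − 141.0°) = 84.2° from the x-axis; with |MP| = 34.3, P = M + 34.3·(cos 84.2°, sin 84.2°) = (41.3, 72.2). The perpendicularity gives PR at right angles to MP; with |PR| = 17.5 on the right of MP, R = P + 17.5·(0.995, -0.101) = (58.7, 70.5). Then |NR| = |R − N| = 91.7.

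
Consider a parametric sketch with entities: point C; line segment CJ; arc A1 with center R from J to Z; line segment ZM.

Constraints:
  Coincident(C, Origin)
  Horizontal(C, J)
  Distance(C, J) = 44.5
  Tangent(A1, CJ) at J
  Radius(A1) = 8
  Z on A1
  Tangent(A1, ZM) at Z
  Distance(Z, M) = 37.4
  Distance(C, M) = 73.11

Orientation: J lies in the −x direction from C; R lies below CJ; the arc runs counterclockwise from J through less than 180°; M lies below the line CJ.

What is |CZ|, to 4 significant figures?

52.80

C is at the origin; CJ is horizontal with |CJ| = 44.5 and J on the −x side, so J = (-44.50, 0.000). A1 meets CJ tangentially, so RJ is at right angles to CJ, so R = J + (0, -8) = (-44.50, -8.000). Since RZ ⟂ ZM (tangency), |RM| = √(8.0² + 37.4²) = 38.25 regardless of where Z sits on A1. So M lies on both circle(C, 73.11) and circle(R, 38.25); the below-CJ intersection is M = (-58.77, -43.48). Z is the foot of the tangent from M: Z = (-52.38, -6.633).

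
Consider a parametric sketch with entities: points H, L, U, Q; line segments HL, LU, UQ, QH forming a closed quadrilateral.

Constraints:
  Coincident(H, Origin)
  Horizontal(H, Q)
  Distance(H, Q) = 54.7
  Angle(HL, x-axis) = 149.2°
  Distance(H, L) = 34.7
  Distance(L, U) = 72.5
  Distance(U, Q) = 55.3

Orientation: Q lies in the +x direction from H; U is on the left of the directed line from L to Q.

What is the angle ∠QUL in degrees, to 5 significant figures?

83.862°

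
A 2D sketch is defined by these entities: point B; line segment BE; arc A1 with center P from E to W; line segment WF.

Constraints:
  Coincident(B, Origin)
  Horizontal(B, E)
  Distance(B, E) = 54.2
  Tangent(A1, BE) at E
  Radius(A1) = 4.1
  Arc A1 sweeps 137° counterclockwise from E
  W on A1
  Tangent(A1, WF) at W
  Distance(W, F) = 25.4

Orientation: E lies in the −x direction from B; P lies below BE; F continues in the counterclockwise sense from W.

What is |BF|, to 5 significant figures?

45.525

B is at the origin; BE is horizontal with |BE| = 54.2 and E on the −x side, so E = (-54.200, 0.0000). The tangent condition forces PE to be normal to BE, so P = E + (0, -4.1) = (-54.200, -4.1000). On A1, E sits at bearing 90° from P; a 137° counterclockwise sweep puts W at bearing 227°, so W = P + 4.1·(cos 227°, sin 227°) = (-56.996, -7.0986). A1 meets WF tangentially, so PW is at right angles to WF, so WF runs along (−sin 227°, cos 227°); with |WF| = 25.4, F = (-38.420, -24.421). Then |BF| = |F − B| = 45.525.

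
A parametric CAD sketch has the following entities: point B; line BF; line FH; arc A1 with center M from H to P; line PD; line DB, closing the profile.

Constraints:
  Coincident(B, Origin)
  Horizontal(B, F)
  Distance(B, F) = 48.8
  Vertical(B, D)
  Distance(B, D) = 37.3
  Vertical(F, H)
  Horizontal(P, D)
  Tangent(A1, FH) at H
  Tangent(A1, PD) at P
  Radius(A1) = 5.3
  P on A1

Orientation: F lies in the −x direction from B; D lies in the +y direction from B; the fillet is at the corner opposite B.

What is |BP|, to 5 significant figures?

57.302

The virtual corner opposite B is at (-48.800, 37.300). Tangency of A1 to FH means the radius MH is perpendicular to FH and the tangent condition forces MP to be normal to PD, with radius 5.3, so the center M sits 5.3 in from both sides at M = (-43.500, 32.000). That places the tangent points at H = (-48.800, 32.000) on FH and P = (-43.500, 37.300) on PD. Then |BP| = |P − B| = 57.302.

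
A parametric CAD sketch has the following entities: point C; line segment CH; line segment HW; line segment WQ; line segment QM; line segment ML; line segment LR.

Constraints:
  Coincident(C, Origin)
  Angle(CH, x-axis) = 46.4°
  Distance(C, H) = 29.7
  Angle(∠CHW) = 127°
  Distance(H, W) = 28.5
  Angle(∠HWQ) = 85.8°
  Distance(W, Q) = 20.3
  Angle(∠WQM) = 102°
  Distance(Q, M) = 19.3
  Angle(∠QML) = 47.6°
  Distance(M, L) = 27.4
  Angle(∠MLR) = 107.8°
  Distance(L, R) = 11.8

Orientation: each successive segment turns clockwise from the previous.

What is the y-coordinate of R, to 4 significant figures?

13.82

∠QML = 47.6° gives ML at 48.80° from the x-axis; with |ML| = 27.4, L = (43.74, 18.50). ∠MLR = 107.8° gives LR at -23.40° from the x-axis; with |LR| = 11.8, R = (54.57, 13.82). So R.y = 13.82.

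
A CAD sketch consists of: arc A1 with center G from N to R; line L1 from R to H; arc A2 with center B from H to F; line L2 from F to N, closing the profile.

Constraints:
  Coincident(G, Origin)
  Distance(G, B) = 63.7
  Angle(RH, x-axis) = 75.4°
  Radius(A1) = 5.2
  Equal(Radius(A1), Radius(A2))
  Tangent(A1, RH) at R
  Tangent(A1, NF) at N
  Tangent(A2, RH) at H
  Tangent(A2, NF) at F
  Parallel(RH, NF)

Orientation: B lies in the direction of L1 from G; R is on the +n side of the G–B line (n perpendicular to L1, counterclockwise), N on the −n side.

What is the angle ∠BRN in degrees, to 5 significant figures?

85.333°

The slot axis is L1's direction at 75.4°, so u = (cos 75.4°, sin 75.4°) = (0.25207, 0.96771) and n = (−sin 75.4°, cos 75.4°) = (-0.96771, 0.25207). G is at the origin and B lies 63.7 along u from G, so B = 63.7·u = (16.057, 61.643). Tangency of A1 to both parallel lines with radius 5.2 puts R and N at G ± 5.2·n: R = (-5.0321, 1.3108), N = (5.0321, -1.3108). Then cos ∠BRN = RB·RN / (|RB||RN|), giving 85.333°.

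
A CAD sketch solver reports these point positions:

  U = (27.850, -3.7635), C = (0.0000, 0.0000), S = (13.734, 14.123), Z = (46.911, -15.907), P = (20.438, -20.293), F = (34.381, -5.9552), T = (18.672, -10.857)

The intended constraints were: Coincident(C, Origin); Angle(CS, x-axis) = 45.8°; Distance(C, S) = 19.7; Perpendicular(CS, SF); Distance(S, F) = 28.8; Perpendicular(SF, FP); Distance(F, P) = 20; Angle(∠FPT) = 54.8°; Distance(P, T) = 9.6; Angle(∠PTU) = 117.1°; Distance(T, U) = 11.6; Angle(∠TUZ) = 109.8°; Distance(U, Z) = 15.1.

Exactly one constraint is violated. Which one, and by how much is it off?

Distance(U, Z) = 15.1 — off by 7.50.

C = (0.00, 0.00) ✓; CS at 45.80° ✓; |CS| = 19.70 ✓; ∠(CS, SF) = 90.00° ✓; |SF| = 28.80 ✓; ∠(SF, FP) = 90.00° ✓; |FP| = 20.00 ✓; ∠FPT = 54.80° ✓; |PT| = 9.600 ✓; ∠PTU = 117.1° ✓; |TU| = 11.60 ✓; ∠TUZ = 109.8° ✓; |UZ| = 22.60 ✗.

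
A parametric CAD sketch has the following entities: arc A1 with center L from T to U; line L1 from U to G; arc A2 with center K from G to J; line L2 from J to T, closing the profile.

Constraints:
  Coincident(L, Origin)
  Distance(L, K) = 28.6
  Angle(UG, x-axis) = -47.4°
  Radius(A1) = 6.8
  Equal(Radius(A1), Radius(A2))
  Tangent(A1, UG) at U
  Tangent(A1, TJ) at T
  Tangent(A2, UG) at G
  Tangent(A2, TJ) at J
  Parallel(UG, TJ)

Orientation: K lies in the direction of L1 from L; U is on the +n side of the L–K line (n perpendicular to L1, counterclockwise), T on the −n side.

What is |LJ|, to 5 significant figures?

29.397

The slot axis is L1's direction at -47.4°, so u = (cos -47.4°, sin -47.4°) = (0.67688, -0.73610) and n = (−sin -47.4°, cos -47.4°) = (0.73610, 0.67688). L is at the origin and K lies 28.6 along u from L, so K = 28.6·u = (19.359, -21.052). Tangency of A1 to both parallel lines with radius 6.8 puts U and T at L ± 6.8·n: U = (5.0055, 4.6028), T = (-5.0055, -4.6028). Equal radii place G and J the same way about K: G = K + 6.8·n = (24.364, -16.450), J = K − 6.8·n = (14.353, -25.655). Then |LJ| = |J − L| = 29.397.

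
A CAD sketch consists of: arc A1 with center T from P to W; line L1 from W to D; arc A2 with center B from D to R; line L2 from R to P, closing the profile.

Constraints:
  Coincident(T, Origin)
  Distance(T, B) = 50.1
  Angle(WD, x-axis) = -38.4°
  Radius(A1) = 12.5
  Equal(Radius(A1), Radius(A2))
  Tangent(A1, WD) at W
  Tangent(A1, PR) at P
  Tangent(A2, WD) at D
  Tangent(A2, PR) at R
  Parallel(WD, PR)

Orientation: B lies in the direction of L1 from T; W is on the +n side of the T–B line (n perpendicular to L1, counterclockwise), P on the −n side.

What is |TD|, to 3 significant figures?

51.6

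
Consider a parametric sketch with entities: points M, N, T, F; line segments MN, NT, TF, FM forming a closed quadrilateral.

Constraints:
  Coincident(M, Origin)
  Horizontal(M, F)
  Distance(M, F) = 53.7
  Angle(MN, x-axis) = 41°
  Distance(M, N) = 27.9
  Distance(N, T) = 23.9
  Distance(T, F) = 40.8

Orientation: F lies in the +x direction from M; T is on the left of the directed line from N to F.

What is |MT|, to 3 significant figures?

51.6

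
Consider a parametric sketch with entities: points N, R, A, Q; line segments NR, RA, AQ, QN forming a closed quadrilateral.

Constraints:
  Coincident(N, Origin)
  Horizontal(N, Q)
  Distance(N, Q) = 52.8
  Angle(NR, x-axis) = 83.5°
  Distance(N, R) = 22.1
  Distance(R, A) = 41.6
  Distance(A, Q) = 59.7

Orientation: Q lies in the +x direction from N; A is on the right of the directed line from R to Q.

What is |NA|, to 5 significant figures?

19.532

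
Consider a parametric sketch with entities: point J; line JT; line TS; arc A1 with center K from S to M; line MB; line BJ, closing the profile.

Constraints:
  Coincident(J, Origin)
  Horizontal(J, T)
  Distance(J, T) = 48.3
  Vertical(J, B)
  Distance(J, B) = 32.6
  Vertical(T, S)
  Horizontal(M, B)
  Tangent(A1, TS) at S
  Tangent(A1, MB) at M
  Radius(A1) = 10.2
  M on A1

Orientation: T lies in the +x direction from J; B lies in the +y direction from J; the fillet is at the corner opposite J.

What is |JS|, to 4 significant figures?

53.24

J is at the origin; JT is horizontal with |JT| = 48.3 and T on the +x side, so T = (48.30, 0.000). J and B share the same x with |JB| = 32.6 and B on the +y side, so B = (0.000, 32.60). The virtual corner opposite J is at (48.30, 32.60). Since A1 is tangent to TS there, KS ⟂ TS and the tangent condition forces KM to be normal to MB, with radius 10.2, so the center K sits 10.2 in from both sides at K = (38.10, 22.40). That places the tangent points at S = (48.30, 22.40) on TS and M = (38.10, 32.60) on MB. Then |JS| = |S − J| = 53.24.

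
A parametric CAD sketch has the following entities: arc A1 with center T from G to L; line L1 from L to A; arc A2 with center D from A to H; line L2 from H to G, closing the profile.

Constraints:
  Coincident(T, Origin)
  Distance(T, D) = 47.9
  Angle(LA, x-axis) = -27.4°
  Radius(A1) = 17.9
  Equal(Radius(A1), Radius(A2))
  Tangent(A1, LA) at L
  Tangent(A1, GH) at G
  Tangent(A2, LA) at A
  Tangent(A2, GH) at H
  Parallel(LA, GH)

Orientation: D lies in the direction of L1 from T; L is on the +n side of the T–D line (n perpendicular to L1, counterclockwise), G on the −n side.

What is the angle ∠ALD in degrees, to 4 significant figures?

20.49°

The slot axis is L1's direction at -27.4°, so u = (cos -27.4°, sin -27.4°) = (0.8878, -0.4602) and n = (−sin -27.4°, cos -27.4°) = (0.4602, 0.8878). T is at the origin and D lies 47.9 along u from T, so D = 47.9·u = (42.53, -22.04). Tangency of A1 to both parallel lines with radius 17.9 puts L and G at T ± 17.9·n: L = (8.238, 15.89), G = (-8.238, -15.89). Equal radii place A and H the same way about D: A = D + 17.9·n = (50.76, -6.152), H = D − 17.9·n = (34.29, -37.94). Then cos ∠ALD = LA·LD / (|LA||LD|), giving 20.49°.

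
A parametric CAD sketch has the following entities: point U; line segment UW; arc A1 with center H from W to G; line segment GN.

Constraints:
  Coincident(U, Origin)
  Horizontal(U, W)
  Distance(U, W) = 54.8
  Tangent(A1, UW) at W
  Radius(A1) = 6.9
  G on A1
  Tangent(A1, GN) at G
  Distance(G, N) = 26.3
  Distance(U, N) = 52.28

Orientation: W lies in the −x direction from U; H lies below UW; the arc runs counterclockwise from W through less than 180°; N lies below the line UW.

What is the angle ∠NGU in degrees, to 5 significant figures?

58.448°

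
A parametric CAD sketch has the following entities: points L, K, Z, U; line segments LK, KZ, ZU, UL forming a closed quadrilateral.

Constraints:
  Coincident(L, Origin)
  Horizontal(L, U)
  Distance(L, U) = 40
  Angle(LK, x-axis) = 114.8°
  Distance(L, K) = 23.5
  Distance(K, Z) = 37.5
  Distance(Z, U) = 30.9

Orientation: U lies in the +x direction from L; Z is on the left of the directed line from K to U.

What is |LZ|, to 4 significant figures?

38.96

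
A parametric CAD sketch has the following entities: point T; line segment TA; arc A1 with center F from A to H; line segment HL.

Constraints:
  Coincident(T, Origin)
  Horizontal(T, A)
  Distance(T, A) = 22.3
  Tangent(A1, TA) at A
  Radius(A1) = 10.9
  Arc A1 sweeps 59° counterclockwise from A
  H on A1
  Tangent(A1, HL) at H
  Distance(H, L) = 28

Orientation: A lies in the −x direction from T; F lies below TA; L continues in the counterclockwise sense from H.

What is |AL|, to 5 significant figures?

37.715

T is at the origin; T and A share the same y with |TA| = 22.3 and A on the −x side, so A = (-22.300, 0.0000). The tangent condition forces FA to be normal to TA, so F = A + (0, -10.9) = (-22.300, -10.900). On A1, A sits at bearing 90° from F; a 59° counterclockwise sweep puts H at bearing 149°, so H = F + 10.9·(cos 149°, sin 149°) = (-31.643, -5.2861). Since A1 is tangent to HL there, FH ⟂ HL, so HL runs along (−sin 149°, cos 149°); with |HL| = 28.0, L = (-46.064, -29.287). Then |AL| = |L − A| = 37.715.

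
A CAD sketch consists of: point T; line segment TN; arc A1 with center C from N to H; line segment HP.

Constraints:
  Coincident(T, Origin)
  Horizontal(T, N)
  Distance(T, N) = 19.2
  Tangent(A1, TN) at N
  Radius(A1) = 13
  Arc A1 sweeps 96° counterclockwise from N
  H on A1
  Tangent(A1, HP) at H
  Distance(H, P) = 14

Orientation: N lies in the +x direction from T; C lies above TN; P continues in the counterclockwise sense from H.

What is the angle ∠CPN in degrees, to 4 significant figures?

14.81°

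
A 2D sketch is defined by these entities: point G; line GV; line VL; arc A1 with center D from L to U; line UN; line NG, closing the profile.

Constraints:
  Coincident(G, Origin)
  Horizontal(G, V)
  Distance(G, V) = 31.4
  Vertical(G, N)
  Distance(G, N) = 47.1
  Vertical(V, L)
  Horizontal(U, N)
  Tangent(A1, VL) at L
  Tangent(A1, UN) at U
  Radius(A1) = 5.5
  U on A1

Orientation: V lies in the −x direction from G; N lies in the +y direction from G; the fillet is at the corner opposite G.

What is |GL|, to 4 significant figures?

52.12

G is at the origin; G and V share the same y with |GV| = 31.4 and V on the −x side, so V = (-31.40, 0.000). GN is vertical with |GN| = 47.1 and N on the +y side, so N = (0.000, 47.10). The virtual corner opposite G is at (-31.40, 47.10). Since A1 is tangent to VL there, DL ⟂ VL and A1 meets UN tangentially, so DU is at right angles to UN, with radius 5.5, so the center D sits 5.5 in from both sides at D = (-25.90, 41.60). That places the tangent points at L = (-31.40, 41.60) on VL and U = (-25.90, 47.10) on UN. Then |GL| = |L − G| = 52.12.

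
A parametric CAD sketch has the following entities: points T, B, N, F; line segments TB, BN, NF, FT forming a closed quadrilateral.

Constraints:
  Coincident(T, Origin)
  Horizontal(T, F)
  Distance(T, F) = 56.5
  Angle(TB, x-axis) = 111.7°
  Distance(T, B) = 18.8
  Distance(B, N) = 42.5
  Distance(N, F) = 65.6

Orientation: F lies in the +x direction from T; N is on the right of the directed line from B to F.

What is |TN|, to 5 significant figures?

25.288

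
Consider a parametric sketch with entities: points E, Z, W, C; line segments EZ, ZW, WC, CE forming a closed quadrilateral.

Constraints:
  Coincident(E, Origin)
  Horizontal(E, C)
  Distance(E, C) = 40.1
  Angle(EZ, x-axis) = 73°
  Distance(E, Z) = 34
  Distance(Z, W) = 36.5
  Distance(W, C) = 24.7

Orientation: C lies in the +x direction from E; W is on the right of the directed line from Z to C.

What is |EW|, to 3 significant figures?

16.0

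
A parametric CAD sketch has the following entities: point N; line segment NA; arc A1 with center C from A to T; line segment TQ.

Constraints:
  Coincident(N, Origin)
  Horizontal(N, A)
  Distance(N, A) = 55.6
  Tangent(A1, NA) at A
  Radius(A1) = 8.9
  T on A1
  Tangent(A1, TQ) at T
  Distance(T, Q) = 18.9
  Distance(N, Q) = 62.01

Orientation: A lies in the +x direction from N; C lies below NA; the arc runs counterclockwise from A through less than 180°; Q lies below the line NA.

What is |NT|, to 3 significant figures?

48.9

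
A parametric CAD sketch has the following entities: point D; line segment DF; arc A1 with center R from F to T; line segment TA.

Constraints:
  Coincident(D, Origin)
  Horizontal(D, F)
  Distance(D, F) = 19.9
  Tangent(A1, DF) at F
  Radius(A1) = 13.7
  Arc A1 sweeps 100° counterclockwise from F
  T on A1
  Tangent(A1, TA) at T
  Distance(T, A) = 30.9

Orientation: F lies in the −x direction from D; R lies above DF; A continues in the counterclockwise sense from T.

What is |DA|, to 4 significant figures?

47.98

D is at the origin; DF is horizontal with |DF| = 19.9 and F on the −x side, so F = (-19.90, 0.000). A1 meets DF tangentially, so RF is at right angles to DF, so R = F + (0, 13.7) = (-19.90, 13.70). On A1, F sits at bearing -90° from R; a 100° counterclockwise sweep puts T at bearing 10°, so T = R + 13.7·(cos 10°, sin 10°) = (-6.408, 16.08). The tangent condition forces RT to be normal to TA, so TA runs along (−sin 10°, cos 10°); with |TA| = 30.9, A = (-11.77, 46.51). Then |DA| = |A − D| = 47.98.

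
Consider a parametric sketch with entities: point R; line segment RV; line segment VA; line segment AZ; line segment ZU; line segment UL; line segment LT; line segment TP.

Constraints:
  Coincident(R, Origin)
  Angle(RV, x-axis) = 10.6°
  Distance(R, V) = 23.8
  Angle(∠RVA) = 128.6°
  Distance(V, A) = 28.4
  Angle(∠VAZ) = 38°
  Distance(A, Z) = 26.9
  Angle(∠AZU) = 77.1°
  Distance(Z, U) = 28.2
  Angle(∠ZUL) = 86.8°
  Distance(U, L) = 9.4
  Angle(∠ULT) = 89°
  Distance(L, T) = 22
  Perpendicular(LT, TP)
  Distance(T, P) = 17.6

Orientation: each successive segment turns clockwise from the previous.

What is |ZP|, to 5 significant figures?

12.039

R is at the origin; RV runs at 10.6° with length 23.8, so V = (23.394, 4.3780). ∠RVA = 128.6° gives VA at -40.800° from the x-axis; with |VA| = 28.4, A = (44.893, -14.179). ∠VAZ = 38.0° gives AZ at 177.20° from the x-axis; with |AZ| = 26.9, Z = (18.025, -12.865). ∠AZU = 77.1° gives ZU at 74.300° from the x-axis; with |ZU| = 28.2, U = (25.656, 14.283). ∠ZUL = 86.8° gives UL at -18.900° from the x-axis; with |UL| = 9.4, L = (34.549, 11.238). ∠ULT = 89.0° gives LT at -109.90° from the x-axis; with |LT| = 22.0, T = (27.060, -9.4483). LT is perpendicular to TP, so TP runs at 160.10°; with |TP| = 17.6, P = (10.511, -3.4576). Then |ZP| = |P − Z| = 12.039.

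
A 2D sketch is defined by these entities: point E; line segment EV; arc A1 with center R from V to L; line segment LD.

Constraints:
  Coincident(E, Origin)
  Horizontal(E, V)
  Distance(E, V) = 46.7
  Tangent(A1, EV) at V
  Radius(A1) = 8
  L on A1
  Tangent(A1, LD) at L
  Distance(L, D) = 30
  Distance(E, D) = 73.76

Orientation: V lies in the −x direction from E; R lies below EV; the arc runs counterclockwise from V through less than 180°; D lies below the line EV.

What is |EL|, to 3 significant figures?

54.2

Checks: |EV| = 46.70 ✓; |RL| = 8.000 ✓; ∠(RL, LD) = 90.00° ✓; |LD| = 30.00 ✓; |ED| = 73.76 ✓.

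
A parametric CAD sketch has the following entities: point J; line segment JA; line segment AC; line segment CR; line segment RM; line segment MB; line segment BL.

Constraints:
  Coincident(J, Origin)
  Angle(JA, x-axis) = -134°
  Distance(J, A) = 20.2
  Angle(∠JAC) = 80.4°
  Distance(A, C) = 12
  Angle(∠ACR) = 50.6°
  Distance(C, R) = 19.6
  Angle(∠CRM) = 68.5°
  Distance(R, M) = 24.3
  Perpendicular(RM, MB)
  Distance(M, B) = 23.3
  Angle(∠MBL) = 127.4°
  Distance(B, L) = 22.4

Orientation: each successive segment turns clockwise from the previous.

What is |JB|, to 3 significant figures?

37.6

J is at the origin; JA runs at -134.0° with length 20.2, so A = (-14.0, -14.5). ∠JAC = 80.4° gives AC at 126° from the x-axis; with |AC| = 12.0, C = (-21.2, -4.87). ∠ACR = 50.6° gives CR at -3.00° from the x-axis; with |CR| = 19.6, R = (-1.58, -5.90). ∠CRM = 68.5° gives RM at -115° from the x-axis; with |RM| = 24.3, M = (-11.7, -28.0). RM ⟂ MB, so MB runs at 156°; with |MB| = 23.3, B = (-32.9, -18.3). Then |JB| = |B − J| = 37.6.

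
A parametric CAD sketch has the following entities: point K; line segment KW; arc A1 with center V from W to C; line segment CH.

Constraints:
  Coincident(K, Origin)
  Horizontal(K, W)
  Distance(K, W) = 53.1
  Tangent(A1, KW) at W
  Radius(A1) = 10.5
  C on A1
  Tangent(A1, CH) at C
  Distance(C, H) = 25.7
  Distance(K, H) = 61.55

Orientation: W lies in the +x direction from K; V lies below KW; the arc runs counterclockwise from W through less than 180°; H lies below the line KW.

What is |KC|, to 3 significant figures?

44.7

K is at the origin; K and W share the same y with |KW| = 53.1 and W on the +x side, so W = (53.1, 0.00). Tangency of A1 to KW means the radius VW is perpendicular to KW, so V = W + (0, -10.5) = (53.1, -10.5). Since VC ⟂ CH (tangency), |VH| = √(10.5² + 25.7²) = 27.8 regardless of where C sits on A1. So H lies on both circle(K, 61.55) and circle(V, 27.8); the below-KW intersection is H = (48.5, -37.9). C is the foot of the tangent from H: C = (42.9, -12.8).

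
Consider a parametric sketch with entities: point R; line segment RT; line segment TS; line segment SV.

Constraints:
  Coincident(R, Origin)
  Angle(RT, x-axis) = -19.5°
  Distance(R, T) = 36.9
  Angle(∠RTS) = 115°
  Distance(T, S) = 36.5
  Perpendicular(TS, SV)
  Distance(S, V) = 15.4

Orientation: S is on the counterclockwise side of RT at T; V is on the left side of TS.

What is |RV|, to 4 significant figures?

55.13

∠RTS = 115.0°, so TS runs at -19.5° + (180° − 115.0°) = 45.50° from the x-axis; with |TS| = 36.5, S = T + 36.5·(cos 45.50°, sin 45.50°) = (60.37, 13.72). The perpendicularity gives SV at right angles to TS; with |SV| = 15.4 on the left of TS, V = S + 15.4·(-0.7133, 0.7009) = (49.38, 24.51). Then |RV| = |V − R| = 55.13.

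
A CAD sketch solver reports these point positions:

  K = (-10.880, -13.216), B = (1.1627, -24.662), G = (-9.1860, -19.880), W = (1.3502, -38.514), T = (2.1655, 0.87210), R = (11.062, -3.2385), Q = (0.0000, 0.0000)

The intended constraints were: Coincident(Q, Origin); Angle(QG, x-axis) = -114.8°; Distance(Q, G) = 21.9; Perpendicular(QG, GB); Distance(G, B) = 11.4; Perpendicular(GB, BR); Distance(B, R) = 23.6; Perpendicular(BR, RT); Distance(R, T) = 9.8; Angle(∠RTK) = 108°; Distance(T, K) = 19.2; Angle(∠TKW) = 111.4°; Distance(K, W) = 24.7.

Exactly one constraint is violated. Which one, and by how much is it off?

Distance(K, W) = 24.7 — off by 3.40.

Q = (0.00, 0.00) ✓; QG at -114.8° ✓; |QG| = 21.90 ✓; ∠(QG, GB) = 90.00° ✓; |GB| = 11.40 ✓; ∠(GB, BR) = 90.00° ✓; |BR| = 23.60 ✓; ∠(BR, RT) = 90.00° ✓; |RT| = 9.800 ✓; ∠RTK = 108.0° ✓; |TK| = 19.20 ✓; ∠TKW = 111.4° ✓; |KW| = 28.10 ✗.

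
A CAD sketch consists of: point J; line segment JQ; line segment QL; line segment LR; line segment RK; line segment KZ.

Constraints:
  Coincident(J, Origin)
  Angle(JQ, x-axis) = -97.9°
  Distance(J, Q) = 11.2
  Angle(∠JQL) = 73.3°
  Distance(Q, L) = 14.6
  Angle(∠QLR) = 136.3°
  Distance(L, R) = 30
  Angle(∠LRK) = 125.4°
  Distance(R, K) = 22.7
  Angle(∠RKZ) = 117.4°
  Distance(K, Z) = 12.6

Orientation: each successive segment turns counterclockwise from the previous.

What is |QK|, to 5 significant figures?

54.361

J is at the origin; JQ runs at -97.9° with length 11.2, so Q = (-1.5394, -11.094). ∠JQL = 73.3° gives QL at 8.8000° from the x-axis; with |QL| = 14.6, L = (12.889, -8.8601). ∠QLR = 136.3° gives LR at 52.500° from the x-axis; with |LR| = 30.0, R = (31.152, 14.940). ∠LRK = 125.4° gives RK at 107.10° from the x-axis; with |RK| = 22.7, K = (24.477, 36.637). Then |QK| = |K − Q| = 54.361.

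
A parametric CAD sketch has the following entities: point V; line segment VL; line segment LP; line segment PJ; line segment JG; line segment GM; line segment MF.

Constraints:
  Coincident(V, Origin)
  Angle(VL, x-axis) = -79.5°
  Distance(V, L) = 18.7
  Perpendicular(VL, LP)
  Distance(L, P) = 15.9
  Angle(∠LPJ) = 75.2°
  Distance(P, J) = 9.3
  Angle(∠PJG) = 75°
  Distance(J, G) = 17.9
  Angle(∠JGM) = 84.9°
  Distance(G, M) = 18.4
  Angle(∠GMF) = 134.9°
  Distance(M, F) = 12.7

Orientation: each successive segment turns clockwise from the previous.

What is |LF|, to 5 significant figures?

27.165

V is at the origin; VL runs at -79.5° with length 18.7, so L = (3.4078, -18.387). VL is perpendicular to LP, so LP runs at -169.50°; with |LP| = 15.9, P = (-12.226, -21.284). ∠LPJ = 75.2° gives PJ at 85.700° from the x-axis; with |PJ| = 9.3, J = (-11.529, -12.011). ∠PJG = 75.0° gives JG at -19.300° from the x-axis; with |JG| = 17.9, G = (5.3654, -17.927). ∠JGM = 84.9° gives GM at -114.40° from the x-axis; with |GM| = 18.4, M = (-2.2357, -34.683). ∠GMF = 134.9° gives MF at -159.50° from the x-axis; with |MF| = 12.7, F = (-14.131, -39.131). Then |LF| = |F − L| = 27.165.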